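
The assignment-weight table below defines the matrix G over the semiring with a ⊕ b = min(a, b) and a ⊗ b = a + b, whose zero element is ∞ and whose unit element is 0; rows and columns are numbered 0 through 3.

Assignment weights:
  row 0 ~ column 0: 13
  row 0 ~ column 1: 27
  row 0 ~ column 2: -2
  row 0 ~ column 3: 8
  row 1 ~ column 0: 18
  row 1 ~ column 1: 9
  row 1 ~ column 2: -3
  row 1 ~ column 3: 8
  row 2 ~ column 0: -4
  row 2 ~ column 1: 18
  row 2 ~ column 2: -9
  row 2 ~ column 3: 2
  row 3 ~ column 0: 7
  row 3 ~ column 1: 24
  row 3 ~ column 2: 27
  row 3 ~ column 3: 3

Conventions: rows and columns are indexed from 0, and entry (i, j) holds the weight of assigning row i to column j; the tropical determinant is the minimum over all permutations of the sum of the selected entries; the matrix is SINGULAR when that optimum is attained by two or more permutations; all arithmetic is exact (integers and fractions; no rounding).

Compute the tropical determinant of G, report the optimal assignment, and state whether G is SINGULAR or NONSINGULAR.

σ = (0, 1, 2, 3): 13 + 9 + (-9) + 3 = 16
σ = (0, 1, 3, 2): 13 + 9 + 2 + 27 = 51
σ = (0, 2, 1, 3): 13 + (-3) + 18 + 3 = 31
σ = (0, 2, 3, 1): 13 + (-3) + 2 + 24 = 36
σ = (0, 3, 1, 2): 13 + 8 + 18 + 27 = 66
σ = (0, 3, 2, 1): 13 + 8 + (-9) + 24 = 36
σ = (1, 0, 2, 3): 27 + 18 + (-9) + 3 = 39
σ = (1, 0, 3, 2): 27 + 18 + 2 + 27 = 74
σ = (1, 2, 0, 3): 27 + (-3) + (-4) + 3 = 23
σ = (1, 2, 3, 0): 27 + (-3) + 2 + 7 = 33
σ = (1, 3, 0, 2): 27 + 8 + (-4) + 27 = 58
σ = (1, 3, 2, 0): 27 + 8 + (-9) + 7 = 33
σ = (2, 0, 1, 3): (-2) + 18 + 18 + 3 = 37
σ = (2, 0, 3, 1): (-2) + 18 + 2 + 24 = 42
σ = (2, 1, 0, 3): (-2) + 9 + (-4) + 3 = 6
σ = (2, 1, 3, 0): (-2) + 9 + 2 + 7 = 16
σ = (2, 3, 0, 1): (-2) + 8 + (-4) + 24 = 26
σ = (2, 3, 1, 0): (-2) + 8 + 18 + 7 = 31
σ = (3, 0, 1, 2): 8 + 18 + 18 + 27 = 71
σ = (3, 0, 2, 1): 8 + 18 + (-9) + 24 = 41
σ = (3, 1, 0, 2): 8 + 9 + (-4) + 27 = 40
σ = (3, 1, 2, 0): 8 + 9 + (-9) + 7 = 15
σ = (3, 2, 0, 1): 8 + (-3) + (-4) + 24 = 25
σ = (3, 2, 1, 0): 8 + (-3) + 18 + 7 = 30
Optimal value attained by: σ = (2, 1, 0, 3).
Answer: det⊕(G) = 6; verdict: NONSINGULAR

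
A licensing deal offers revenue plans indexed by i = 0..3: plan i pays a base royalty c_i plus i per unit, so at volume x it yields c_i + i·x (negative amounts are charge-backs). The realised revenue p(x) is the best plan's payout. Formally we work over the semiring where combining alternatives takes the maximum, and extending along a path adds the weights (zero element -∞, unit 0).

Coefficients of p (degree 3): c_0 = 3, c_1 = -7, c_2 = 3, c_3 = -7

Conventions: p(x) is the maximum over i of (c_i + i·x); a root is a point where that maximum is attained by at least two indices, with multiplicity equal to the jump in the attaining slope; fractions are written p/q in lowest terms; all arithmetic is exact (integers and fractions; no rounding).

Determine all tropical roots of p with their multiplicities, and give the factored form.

hull edge (i=0, c=3) to (i=2, c=3): slope 0, span 2
hull edge (i=2, c=3) to (i=3, c=-7): slope -10, span 1
Factored form: p(x) = -7 ⊗ (x ⊕ 0) ⊗ (x ⊕ 0) ⊗ (x ⊕ 10)
Answer: roots = 0 (mult 2), 10 (mult 1)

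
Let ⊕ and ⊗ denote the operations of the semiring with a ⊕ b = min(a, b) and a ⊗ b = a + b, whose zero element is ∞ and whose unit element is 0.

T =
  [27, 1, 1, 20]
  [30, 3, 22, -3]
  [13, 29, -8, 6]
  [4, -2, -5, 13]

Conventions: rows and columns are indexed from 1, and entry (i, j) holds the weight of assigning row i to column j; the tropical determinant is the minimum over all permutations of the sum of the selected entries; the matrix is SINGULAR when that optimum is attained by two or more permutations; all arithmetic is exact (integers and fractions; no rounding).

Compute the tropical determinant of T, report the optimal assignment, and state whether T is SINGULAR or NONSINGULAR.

σ = (1, 2, 3, 4): 27 + 3 + (-8) + 13 = 35
σ = (1, 2, 4, 3): 27 + 3 + 6 + (-5) = 31
σ = (1, 3, 2, 4): 27 + 22 + 29 + 13 = 91
σ = (1, 3, 4, 2): 27 + 22 + 6 + (-2) = 53
σ = (1, 4, 2, 3): 27 + (-3) + 29 + (-5) = 48
σ = (1, 4, 3, 2): 27 + (-3) + (-8) + (-2) = 14
σ = (2, 1, 3, 4): 1 + 30 + (-8) + 13 = 36
σ = (2, 1, 4, 3): 1 + 30 + 6 + (-5) = 32
σ = (2, 3, 1, 4): 1 + 22 + 13 + 13 = 49
σ = (2, 3, 4, 1): 1 + 22 + 6 + 4 = 33
σ = (2, 4, 1, 3): 1 + (-3) + 13 + (-5) = 6
σ = (2, 4, 3, 1): 1 + (-3) + (-8) + 4 = -6
σ = (3, 1, 2, 4): 1 + 30 + 29 + 13 = 73
σ = (3, 1, 4, 2): 1 + 30 + 6 + (-2) = 35
σ = (3, 2, 1, 4): 1 + 3 + 13 + 13 = 30
σ = (3, 2, 4, 1): 1 + 3 + 6 + 4 = 14
σ = (3, 4, 1, 2): 1 + (-3) + 13 + (-2) = 9
σ = (3, 4, 2, 1): 1 + (-3) + 29 + 4 = 31
σ = (4, 1, 2, 3): 20 + 30 + 29 + (-5) = 74
σ = (4, 1, 3, 2): 20 + 30 + (-8) + (-2) = 40
σ = (4, 2, 1, 3): 20 + 3 + 13 + (-5) = 31
σ = (4, 2, 3, 1): 20 + 3 + (-8) + 4 = 19
σ = (4, 3, 1, 2): 20 + 22 + 13 + (-2) = 53
σ = (4, 3, 2, 1): 20 + 22 + 29 + 4 = 75
Optimal value attained by: σ = (2, 4, 3, 1).
Answer: det⊕(T) = -6; verdict: NONSINGULAR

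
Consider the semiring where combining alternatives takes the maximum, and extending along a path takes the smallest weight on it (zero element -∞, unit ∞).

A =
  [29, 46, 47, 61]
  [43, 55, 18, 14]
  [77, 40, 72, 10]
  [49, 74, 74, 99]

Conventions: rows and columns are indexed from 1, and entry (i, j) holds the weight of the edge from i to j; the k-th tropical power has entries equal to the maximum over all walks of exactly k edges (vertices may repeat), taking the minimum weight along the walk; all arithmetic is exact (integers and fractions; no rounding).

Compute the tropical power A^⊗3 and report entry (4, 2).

A^⊗2:
  [49, 61, 61, 61]
  [43, 55, 43, 43]
  [72, 46, 72, 61]
  [74, 74, 74, 99]
A^⊗3:
  [61, 61, 61, 61]
  [43, 55, 43, 43]
  [72, 61, 72, 61]
  [74, 74, 74, 99]
Key observation: the optimum is the walk 4->4->4->2, with weight 99 min 99 min 74 = 74.
Optimal value attained by: walk 4->4->4->2.
Answer: (A^⊗3)[4][2] = 74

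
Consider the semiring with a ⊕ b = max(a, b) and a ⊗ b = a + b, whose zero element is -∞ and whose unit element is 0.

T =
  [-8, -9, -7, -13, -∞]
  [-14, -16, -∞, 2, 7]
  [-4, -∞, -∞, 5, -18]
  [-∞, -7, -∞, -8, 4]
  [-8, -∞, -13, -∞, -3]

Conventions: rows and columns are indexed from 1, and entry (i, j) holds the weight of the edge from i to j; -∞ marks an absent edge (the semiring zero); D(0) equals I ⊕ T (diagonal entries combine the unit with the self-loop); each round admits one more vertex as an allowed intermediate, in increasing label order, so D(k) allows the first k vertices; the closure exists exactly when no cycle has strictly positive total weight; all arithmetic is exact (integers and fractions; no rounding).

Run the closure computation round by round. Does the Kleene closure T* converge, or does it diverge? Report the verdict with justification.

D(0):
  [0, -9, -7, -13, -∞]
  [-14, 0, -∞, 2, 7]
  [-4, -∞, 0, 5, -18]
  [-∞, -7, -∞, 0, 4]
  [-8, -∞, -13, -∞, 0]
D(1):
  [0, -9, -7, -13, -∞]
  [-14, 0, -21, 2, 7]
  [-4, -13, 0, 5, -18]
  [-∞, -7, -∞, 0, 4]
  [-8, -17, -13, -21, 0]
D(2):
  [0, -9, -7, -7, -2]
  [-14, 0, -21, 2, 7]
  [-4, -13, 0, 5, -6]
  [-21, -7, -28, 0, 4]
  [-8, -17, -13, -15, 0]
D(3):
  [0, -9, -7, -2, -2]
  [-14, 0, -21, 2, 7]
  [-4, -13, 0, 5, -6]
  [-21, -7, -28, 0, 4]
  [-8, -17, -13, -8, 0]
D(4):
  [0, -9, -7, -2, 2]
  [-14, 0, -21, 2, 7]
  [-4, -2, 0, 5, 9]
  [-21, -7, -28, 0, 4]
  [-8, -15, -13, -8, 0]
D(5):
  [0, -9, -7, -2, 2]
  [-1, 0, -6, 2, 7]
  [1, -2, 0, 5, 9]
  [-4, -7, -9, 0, 4]
  [-8, -15, -13, -8, 0]
Key observation: every diagonal entry stays at the unit through all rounds, so no improving cycle exists.
Answer: CONVERGES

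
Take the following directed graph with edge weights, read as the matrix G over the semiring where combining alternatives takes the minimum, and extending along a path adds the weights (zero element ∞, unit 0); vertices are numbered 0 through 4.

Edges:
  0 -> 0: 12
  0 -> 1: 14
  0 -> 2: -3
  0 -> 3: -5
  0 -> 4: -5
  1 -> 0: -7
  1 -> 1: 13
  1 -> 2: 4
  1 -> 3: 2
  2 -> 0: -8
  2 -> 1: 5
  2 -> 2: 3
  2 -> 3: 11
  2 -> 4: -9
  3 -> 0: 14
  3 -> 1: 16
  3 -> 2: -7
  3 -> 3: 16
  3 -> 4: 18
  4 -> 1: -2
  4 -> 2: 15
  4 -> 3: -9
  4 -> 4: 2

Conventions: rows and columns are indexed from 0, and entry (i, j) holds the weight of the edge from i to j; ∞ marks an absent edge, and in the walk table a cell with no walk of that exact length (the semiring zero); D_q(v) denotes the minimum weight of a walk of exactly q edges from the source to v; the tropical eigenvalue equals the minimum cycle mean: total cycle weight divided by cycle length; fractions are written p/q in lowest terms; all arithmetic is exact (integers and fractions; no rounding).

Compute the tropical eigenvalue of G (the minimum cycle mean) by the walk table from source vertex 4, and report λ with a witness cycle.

q=0: [∞, ∞, ∞, ∞, 0]
q=1: [∞, -2, 15, -9, 2]
q=2: [-9, 0, -16, -7, 4]
q=3: [-24, -11, -14, -14, -25]
q=4: [-22, -27, -27, -34, -29]
q=5: [-35, -31, -41, -38, -36]
Optimal cycle mean attained by: cycle 2->4->3->2, total (-9) + (-9) + (-7), length 3.
Answer: λ = -25/3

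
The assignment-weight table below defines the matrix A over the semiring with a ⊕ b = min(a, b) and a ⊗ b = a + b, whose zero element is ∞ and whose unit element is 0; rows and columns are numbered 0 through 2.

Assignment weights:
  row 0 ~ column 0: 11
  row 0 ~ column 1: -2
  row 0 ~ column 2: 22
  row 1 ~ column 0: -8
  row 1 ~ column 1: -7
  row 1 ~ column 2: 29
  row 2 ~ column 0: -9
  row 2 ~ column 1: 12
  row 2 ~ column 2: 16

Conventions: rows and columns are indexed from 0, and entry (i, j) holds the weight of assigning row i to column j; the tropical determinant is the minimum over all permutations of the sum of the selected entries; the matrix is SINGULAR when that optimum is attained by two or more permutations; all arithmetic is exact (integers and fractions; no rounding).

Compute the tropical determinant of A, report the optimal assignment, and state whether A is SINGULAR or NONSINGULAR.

σ = (0, 1, 2): 11 + (-7) + 16 = 20
σ = (0, 2, 1): 11 + 29 + 12 = 52
σ = (1, 0, 2): (-2) + (-8) + 16 = 6
σ = (1, 2, 0): (-2) + 29 + (-9) = 18
σ = (2, 0, 1): 22 + (-8) + 12 = 26
σ = (2, 1, 0): 22 + (-7) + (-9) = 6
Optimal value attained by: σ = (1, 0, 2).
Answer: det⊕(A) = 6; verdict: SINGULAR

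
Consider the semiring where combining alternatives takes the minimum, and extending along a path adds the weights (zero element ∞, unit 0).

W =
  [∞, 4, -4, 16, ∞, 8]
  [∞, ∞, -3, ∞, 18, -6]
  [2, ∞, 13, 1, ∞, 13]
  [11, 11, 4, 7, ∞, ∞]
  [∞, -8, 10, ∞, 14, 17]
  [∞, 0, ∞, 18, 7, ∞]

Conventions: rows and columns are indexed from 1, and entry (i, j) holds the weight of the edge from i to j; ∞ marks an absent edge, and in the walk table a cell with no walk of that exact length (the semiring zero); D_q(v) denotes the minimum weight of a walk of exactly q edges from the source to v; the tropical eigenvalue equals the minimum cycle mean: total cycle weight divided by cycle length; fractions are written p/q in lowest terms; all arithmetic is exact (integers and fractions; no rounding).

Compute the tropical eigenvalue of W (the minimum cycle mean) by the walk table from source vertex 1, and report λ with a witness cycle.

q=0: [0, ∞, ∞, ∞, ∞, ∞]
q=1: [∞, 4, -4, 16, ∞, 8]
q=2: [-2, 8, 1, -3, 15, -2]
q=3: [3, -2, -6, 2, 5, 2]
q=4: [-4, -3, -5, -5, 9, -8]
q=5: [-3, -8, -8, -4, -1, -9]
q=6: [-6, -9, -11, -7, -2, -14]
Optimal cycle mean attained by: cycle 2->6->2, total (-6) + 0, length 2.
Answer: λ = -3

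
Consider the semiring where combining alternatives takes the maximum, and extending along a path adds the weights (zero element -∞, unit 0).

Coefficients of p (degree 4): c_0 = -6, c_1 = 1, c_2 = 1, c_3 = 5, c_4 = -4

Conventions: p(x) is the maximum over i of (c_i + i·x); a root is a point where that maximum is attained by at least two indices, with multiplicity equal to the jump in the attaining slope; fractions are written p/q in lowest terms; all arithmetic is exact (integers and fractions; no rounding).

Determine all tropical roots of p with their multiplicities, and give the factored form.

hull edge (i=0, c=-6) to (i=1, c=1): slope 7, span 1
hull edge (i=1, c=1) to (i=3, c=5): slope 2, span 2
hull edge (i=3, c=5) to (i=4, c=-4): slope -9, span 1
Factored form: p(x) = -4 ⊗ (x ⊕ (-7)) ⊗ (x ⊕ (-2)) ⊗ (x ⊕ (-2)) ⊗ (x ⊕ 9)
Answer: roots = -7 (mult 1), -2 (mult 2), 9 (mult 1)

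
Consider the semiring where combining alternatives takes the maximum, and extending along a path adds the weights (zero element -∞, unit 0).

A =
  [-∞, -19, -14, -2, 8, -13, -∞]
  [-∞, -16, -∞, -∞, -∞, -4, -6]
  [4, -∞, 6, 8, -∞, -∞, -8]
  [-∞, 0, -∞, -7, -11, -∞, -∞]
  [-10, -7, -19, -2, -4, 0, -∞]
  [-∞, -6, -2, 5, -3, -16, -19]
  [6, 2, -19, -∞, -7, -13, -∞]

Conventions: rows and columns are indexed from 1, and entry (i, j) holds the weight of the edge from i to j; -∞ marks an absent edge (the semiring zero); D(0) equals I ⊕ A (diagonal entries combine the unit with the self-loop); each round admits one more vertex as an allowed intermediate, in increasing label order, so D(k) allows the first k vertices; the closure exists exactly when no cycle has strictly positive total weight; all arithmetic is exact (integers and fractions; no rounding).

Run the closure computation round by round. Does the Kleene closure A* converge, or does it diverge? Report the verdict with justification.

Detection: at round 0, diagonal entry (3, 3) turns strictly positive.
Key observation: the cycle 3->3 has total weight 6, which is strictly positive.
Answer: DIVERGES — positive cycle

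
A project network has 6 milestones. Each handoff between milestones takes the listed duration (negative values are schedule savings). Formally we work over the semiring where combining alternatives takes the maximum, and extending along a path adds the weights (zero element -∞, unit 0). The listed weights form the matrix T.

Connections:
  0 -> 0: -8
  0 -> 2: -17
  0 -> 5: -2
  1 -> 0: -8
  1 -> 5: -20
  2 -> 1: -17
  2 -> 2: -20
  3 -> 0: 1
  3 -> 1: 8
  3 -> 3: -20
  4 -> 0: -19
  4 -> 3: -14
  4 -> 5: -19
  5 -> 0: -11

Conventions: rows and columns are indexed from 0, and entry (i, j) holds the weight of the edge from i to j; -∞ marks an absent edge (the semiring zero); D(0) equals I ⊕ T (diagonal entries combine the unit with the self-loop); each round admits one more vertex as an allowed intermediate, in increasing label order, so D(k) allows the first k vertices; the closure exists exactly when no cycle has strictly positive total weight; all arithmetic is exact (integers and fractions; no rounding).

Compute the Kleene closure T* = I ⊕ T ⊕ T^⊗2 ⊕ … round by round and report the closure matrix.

D(0):
  [0, -∞, -17, -∞, -∞, -2]
  [-8, 0, -∞, -∞, -∞, -20]
  [-∞, -17, 0, -∞, -∞, -∞]
  [1, 8, -∞, 0, -∞, -∞]
  [-19, -∞, -∞, -14, 0, -19]
  [-11, -∞, -∞, -∞, -∞, 0]
D(1):
  [0, -∞, -17, -∞, -∞, -2]
  [-8, 0, -25, -∞, -∞, -10]
  [-∞, -17, 0, -∞, -∞, -∞]
  [1, 8, -16, 0, -∞, -1]
  [-19, -∞, -36, -14, 0, -19]
  [-11, -∞, -28, -∞, -∞, 0]
D(2):
  [0, -∞, -17, -∞, -∞, -2]
  [-8, 0, -25, -∞, -∞, -10]
  [-25, -17, 0, -∞, -∞, -27]
  [1, 8, -16, 0, -∞, -1]
  [-19, -∞, -36, -14, 0, -19]
  [-11, -∞, -28, -∞, -∞, 0]
D(3):
  [0, -34, -17, -∞, -∞, -2]
  [-8, 0, -25, -∞, -∞, -10]
  [-25, -17, 0, -∞, -∞, -27]
  [1, 8, -16, 0, -∞, -1]
  [-19, -53, -36, -14, 0, -19]
  [-11, -45, -28, -∞, -∞, 0]
D(4):
  [0, -34, -17, -∞, -∞, -2]
  [-8, 0, -25, -∞, -∞, -10]
  [-25, -17, 0, -∞, -∞, -27]
  [1, 8, -16, 0, -∞, -1]
  [-13, -6, -30, -14, 0, -15]
  [-11, -45, -28, -∞, -∞, 0]
D(5):
  [0, -34, -17, -∞, -∞, -2]
  [-8, 0, -25, -∞, -∞, -10]
  [-25, -17, 0, -∞, -∞, -27]
  [1, 8, -16, 0, -∞, -1]
  [-13, -6, -30, -14, 0, -15]
  [-11, -45, -28, -∞, -∞, 0]
D(6):
  [0, -34, -17, -∞, -∞, -2]
  [-8, 0, -25, -∞, -∞, -10]
  [-25, -17, 0, -∞, -∞, -27]
  [1, 8, -16, 0, -∞, -1]
  [-13, -6, -30, -14, 0, -15]
  [-11, -45, -28, -∞, -∞, 0]
Answer: T* = [[0, -34, -17, -∞, -∞, -2], [-8, 0, -25, -∞, -∞, -10], [-25, -17, 0, -∞, -∞, -27], [1, 8, -16, 0, -∞, -1], [-13, -6, -30, -14, 0, -15], [-11, -45, -28, -∞, -∞, 0]]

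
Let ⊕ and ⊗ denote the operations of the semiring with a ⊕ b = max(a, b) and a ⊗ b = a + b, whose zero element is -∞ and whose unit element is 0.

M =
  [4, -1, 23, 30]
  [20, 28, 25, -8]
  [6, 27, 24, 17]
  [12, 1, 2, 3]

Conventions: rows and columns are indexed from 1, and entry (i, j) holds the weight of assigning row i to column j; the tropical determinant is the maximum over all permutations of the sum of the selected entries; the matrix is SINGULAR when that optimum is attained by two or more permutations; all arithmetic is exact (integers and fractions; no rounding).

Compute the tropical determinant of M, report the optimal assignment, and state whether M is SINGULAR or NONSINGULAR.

σ = (1, 2, 3, 4): 4 + 28 + 24 + 3 = 59
σ = (1, 2, 4, 3): 4 + 28 + 17 + 2 = 51
σ = (1, 3, 2, 4): 4 + 25 + 27 + 3 = 59
σ = (1, 3, 4, 2): 4 + 25 + 17 + 1 = 47
σ = (1, 4, 2, 3): 4 + (-8) + 27 + 2 = 25
σ = (1, 4, 3, 2): 4 + (-8) + 24 + 1 = 21
σ = (2, 1, 3, 4): (-1) + 20 + 24 + 3 = 46
σ = (2, 1, 4, 3): (-1) + 20 + 17 + 2 = 38
σ = (2, 3, 1, 4): (-1) + 25 + 6 + 3 = 33
σ = (2, 3, 4, 1): (-1) + 25 + 17 + 12 = 53
σ = (2, 4, 1, 3): (-1) + (-8) + 6 + 2 = -1
σ = (2, 4, 3, 1): (-1) + (-8) + 24 + 12 = 27
σ = (3, 1, 2, 4): 23 + 20 + 27 + 3 = 73
σ = (3, 1, 4, 2): 23 + 20 + 17 + 1 = 61
σ = (3, 2, 1, 4): 23 + 28 + 6 + 3 = 60
σ = (3, 2, 4, 1): 23 + 28 + 17 + 12 = 80
σ = (3, 4, 1, 2): 23 + (-8) + 6 + 1 = 22
σ = (3, 4, 2, 1): 23 + (-8) + 27 + 12 = 54
σ = (4, 1, 2, 3): 30 + 20 + 27 + 2 = 79
σ = (4, 1, 3, 2): 30 + 20 + 24 + 1 = 75
σ = (4, 2, 1, 3): 30 + 28 + 6 + 2 = 66
σ = (4, 2, 3, 1): 30 + 28 + 24 + 12 = 94
σ = (4, 3, 1, 2): 30 + 25 + 6 + 1 = 62
σ = (4, 3, 2, 1): 30 + 25 + 27 + 12 = 94
Optimal value attained by: σ = (4, 2, 3, 1).
Answer: det⊕(M) = 94; verdict: SINGULAR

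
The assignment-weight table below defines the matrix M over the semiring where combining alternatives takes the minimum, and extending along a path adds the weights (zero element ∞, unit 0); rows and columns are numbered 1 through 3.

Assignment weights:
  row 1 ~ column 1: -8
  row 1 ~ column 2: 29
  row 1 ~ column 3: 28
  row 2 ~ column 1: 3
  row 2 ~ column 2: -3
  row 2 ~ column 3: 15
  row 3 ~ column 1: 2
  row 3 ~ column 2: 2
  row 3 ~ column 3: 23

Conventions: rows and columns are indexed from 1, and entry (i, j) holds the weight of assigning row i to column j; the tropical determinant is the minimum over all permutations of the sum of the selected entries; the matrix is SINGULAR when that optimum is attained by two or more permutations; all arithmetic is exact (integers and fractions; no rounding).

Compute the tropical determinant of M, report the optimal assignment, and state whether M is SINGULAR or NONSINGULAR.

σ = (1, 2, 3): (-8) + (-3) + 23 = 12
σ = (1, 3, 2): (-8) + 15 + 2 = 9
σ = (2, 1, 3): 29 + 3 + 23 = 55
σ = (2, 3, 1): 29 + 15 + 2 = 46
σ = (3, 1, 2): 28 + 3 + 2 = 33
σ = (3, 2, 1): 28 + (-3) + 2 = 27
Optimal value attained by: σ = (1, 3, 2).
Answer: det⊕(M) = 9; verdict: NONSINGULAR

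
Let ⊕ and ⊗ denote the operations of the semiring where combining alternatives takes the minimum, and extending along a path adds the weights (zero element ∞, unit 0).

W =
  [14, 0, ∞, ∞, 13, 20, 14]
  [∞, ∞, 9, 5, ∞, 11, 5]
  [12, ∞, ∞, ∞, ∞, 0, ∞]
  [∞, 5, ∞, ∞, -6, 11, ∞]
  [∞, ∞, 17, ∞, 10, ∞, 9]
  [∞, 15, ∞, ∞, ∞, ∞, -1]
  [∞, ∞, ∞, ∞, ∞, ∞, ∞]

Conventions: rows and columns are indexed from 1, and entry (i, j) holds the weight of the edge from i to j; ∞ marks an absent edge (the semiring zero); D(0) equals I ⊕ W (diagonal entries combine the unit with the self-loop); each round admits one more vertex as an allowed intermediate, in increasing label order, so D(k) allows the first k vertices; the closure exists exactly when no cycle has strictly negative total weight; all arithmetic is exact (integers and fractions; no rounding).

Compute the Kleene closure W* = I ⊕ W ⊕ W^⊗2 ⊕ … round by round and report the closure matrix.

D(0):
  [0, 0, ∞, ∞, 13, 20, 14]
  [∞, 0, 9, 5, ∞, 11, 5]
  [12, ∞, 0, ∞, ∞, 0, ∞]
  [∞, 5, ∞, 0, -6, 11, ∞]
  [∞, ∞, 17, ∞, 0, ∞, 9]
  [∞, 15, ∞, ∞, ∞, 0, -1]
  [∞, ∞, ∞, ∞, ∞, ∞, 0]
D(1):
  [0, 0, ∞, ∞, 13, 20, 14]
  [∞, 0, 9, 5, ∞, 11, 5]
  [12, 12, 0, ∞, 25, 0, 26]
  [∞, 5, ∞, 0, -6, 11, ∞]
  [∞, ∞, 17, ∞, 0, ∞, 9]
  [∞, 15, ∞, ∞, ∞, 0, -1]
  [∞, ∞, ∞, ∞, ∞, ∞, 0]
D(2):
  [0, 0, 9, 5, 13, 11, 5]
  [∞, 0, 9, 5, ∞, 11, 5]
  [12, 12, 0, 17, 25, 0, 17]
  [∞, 5, 14, 0, -6, 11, 10]
  [∞, ∞, 17, ∞, 0, ∞, 9]
  [∞, 15, 24, 20, ∞, 0, -1]
  [∞, ∞, ∞, ∞, ∞, ∞, 0]
D(3):
  [0, 0, 9, 5, 13, 9, 5]
  [21, 0, 9, 5, 34, 9, 5]
  [12, 12, 0, 17, 25, 0, 17]
  [26, 5, 14, 0, -6, 11, 10]
  [29, 29, 17, 34, 0, 17, 9]
  [36, 15, 24, 20, 49, 0, -1]
  [∞, ∞, ∞, ∞, ∞, ∞, 0]
D(4):
  [0, 0, 9, 5, -1, 9, 5]
  [21, 0, 9, 5, -1, 9, 5]
  [12, 12, 0, 17, 11, 0, 17]
  [26, 5, 14, 0, -6, 11, 10]
  [29, 29, 17, 34, 0, 17, 9]
  [36, 15, 24, 20, 14, 0, -1]
  [∞, ∞, ∞, ∞, ∞, ∞, 0]
D(5):
  [0, 0, 9, 5, -1, 9, 5]
  [21, 0, 9, 5, -1, 9, 5]
  [12, 12, 0, 17, 11, 0, 17]
  [23, 5, 11, 0, -6, 11, 3]
  [29, 29, 17, 34, 0, 17, 9]
  [36, 15, 24, 20, 14, 0, -1]
  [∞, ∞, ∞, ∞, ∞, ∞, 0]
D(6):
  [0, 0, 9, 5, -1, 9, 5]
  [21, 0, 9, 5, -1, 9, 5]
  [12, 12, 0, 17, 11, 0, -1]
  [23, 5, 11, 0, -6, 11, 3]
  [29, 29, 17, 34, 0, 17, 9]
  [36, 15, 24, 20, 14, 0, -1]
  [∞, ∞, ∞, ∞, ∞, ∞, 0]
D(7):
  [0, 0, 9, 5, -1, 9, 5]
  [21, 0, 9, 5, -1, 9, 5]
  [12, 12, 0, 17, 11, 0, -1]
  [23, 5, 11, 0, -6, 11, 3]
  [29, 29, 17, 34, 0, 17, 9]
  [36, 15, 24, 20, 14, 0, -1]
  [∞, ∞, ∞, ∞, ∞, ∞, 0]
Answer: W* = [[0, 0, 9, 5, -1, 9, 5], [21, 0, 9, 5, -1, 9, 5], [12, 12, 0, 17, 11, 0, -1], [23, 5, 11, 0, -6, 11, 3], [29, 29, 17, 34, 0, 17, 9], [36, 15, 24, 20, 14, 0, -1], [∞, ∞, ∞, ∞, ∞, ∞, 0]]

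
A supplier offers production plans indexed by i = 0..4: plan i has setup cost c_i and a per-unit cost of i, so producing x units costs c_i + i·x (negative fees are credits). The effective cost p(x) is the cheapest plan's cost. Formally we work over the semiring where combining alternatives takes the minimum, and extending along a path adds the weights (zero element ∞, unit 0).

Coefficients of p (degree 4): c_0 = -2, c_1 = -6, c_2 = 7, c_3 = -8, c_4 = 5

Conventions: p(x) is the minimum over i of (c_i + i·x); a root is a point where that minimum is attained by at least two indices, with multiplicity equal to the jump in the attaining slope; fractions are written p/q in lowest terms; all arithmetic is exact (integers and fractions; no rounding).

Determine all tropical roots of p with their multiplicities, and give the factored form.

hull edge (i=0, c=-2) to (i=1, c=-6): slope -4, span 1
hull edge (i=1, c=-6) to (i=3, c=-8): slope -1, span 2
hull edge (i=3, c=-8) to (i=4, c=5): slope 13, span 1
Factored form: p(x) = 5 ⊗ (x ⊕ (-13)) ⊗ (x ⊕ 1) ⊗ (x ⊕ 1) ⊗ (x ⊕ 4)
Answer: roots = -13 (mult 1), 1 (mult 2), 4 (mult 1)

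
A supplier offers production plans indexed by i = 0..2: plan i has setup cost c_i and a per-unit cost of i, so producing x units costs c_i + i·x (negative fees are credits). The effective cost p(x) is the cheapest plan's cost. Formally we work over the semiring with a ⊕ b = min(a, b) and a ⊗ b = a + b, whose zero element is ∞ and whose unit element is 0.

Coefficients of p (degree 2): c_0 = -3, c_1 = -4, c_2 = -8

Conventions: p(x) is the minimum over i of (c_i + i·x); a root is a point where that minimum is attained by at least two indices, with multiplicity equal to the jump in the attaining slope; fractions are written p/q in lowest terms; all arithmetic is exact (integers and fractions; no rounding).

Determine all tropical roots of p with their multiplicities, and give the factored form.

hull edge (i=0, c=-3) to (i=2, c=-8): slope -5/2, span 2
Factored form: p(x) = -8 ⊗ (x ⊕ 5/2) ⊗ (x ⊕ 5/2)
Answer: roots = 5/2 (mult 2)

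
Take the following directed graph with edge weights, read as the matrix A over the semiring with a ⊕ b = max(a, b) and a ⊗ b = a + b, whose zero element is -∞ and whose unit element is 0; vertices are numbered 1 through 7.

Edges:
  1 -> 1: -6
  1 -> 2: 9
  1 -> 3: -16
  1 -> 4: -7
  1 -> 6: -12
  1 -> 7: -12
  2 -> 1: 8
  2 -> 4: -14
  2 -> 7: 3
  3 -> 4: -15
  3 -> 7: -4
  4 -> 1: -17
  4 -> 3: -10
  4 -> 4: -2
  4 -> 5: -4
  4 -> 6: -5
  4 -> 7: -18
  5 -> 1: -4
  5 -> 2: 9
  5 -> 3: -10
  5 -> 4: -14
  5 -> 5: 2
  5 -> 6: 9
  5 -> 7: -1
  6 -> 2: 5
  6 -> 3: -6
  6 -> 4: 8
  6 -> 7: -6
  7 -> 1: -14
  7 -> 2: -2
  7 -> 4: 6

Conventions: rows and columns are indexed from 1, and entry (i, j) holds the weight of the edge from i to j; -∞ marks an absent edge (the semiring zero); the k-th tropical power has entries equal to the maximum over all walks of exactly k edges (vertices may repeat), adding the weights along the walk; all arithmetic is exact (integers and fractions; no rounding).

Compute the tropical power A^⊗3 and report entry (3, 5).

A^⊗2:
  [17, 3, -17, -4, -11, -12, 12]
  [2, 17, -8, 9, -18, -4, -4]
  [-18, -6, -25, 2, -19, -20, -33]
  [-8, 5, -11, 3, -2, 5, -5]
  [17, 14, 3, 17, 4, 11, 12]
  [13, -8, -2, 6, 4, 3, 8]
  [6, -5, -4, 4, 2, 1, 1]
A^⊗3:
  [11, 26, 1, 18, -8, 5, 6]
  [25, 11, -1, 7, 5, 4, 20]
  [2, -9, -8, 0, -2, -3, -3]
  [13, 10, -1, 13, 0, 7, 8]
  [22, 26, 7, 19, 13, 13, 17]
  [7, 22, -3, 14, 6, 13, 3]
  [3, 15, -5, 9, 4, 11, 1]
Key observation: the optimum is the walk 3->7->4->5, with weight (-4) + 6 + (-4) = -2.
Optimal value attained by: walk 3->7->4->5.
Answer: (A^⊗3)[3][5] = -2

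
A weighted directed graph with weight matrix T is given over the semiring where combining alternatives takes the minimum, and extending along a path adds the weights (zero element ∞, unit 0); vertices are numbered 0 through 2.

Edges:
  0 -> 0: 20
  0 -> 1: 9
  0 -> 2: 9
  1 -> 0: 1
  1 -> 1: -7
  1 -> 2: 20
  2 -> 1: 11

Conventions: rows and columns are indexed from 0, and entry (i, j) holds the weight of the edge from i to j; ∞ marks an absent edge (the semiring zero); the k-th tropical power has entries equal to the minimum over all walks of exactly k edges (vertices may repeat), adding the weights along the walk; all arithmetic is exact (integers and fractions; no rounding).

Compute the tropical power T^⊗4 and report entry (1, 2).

T^⊗2:
  [10, 2, 29]
  [-6, -14, 10]
  [12, 4, 31]
T^⊗3:
  [3, -5, 19]
  [-13, -21, 3]
  [5, -3, 21]
T^⊗4:
  [-4, -12, 12]
  [-20, -28, -4]
  [-2, -10, 14]
Key observation: the optimum is the walk 1->1->1->0->2, with weight (-7) + (-7) + 1 + 9 = -4.
Optimal value attained by: walk 1->1->1->0->2.
Answer: (T^⊗4)[1][2] = -4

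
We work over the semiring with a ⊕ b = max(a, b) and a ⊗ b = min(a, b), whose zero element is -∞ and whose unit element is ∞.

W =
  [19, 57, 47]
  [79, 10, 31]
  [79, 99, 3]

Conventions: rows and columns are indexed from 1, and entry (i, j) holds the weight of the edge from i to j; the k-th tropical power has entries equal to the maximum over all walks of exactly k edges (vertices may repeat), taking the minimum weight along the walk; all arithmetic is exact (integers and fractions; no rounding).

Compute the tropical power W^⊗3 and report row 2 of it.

W^⊗2:
  [57, 47, 31]
  [31, 57, 47]
  [79, 57, 47]
W^⊗3:
  [47, 57, 47]
  [57, 47, 31]
  [57, 57, 47]
Answer: row 2 of W^⊗3 = [57, 47, 31]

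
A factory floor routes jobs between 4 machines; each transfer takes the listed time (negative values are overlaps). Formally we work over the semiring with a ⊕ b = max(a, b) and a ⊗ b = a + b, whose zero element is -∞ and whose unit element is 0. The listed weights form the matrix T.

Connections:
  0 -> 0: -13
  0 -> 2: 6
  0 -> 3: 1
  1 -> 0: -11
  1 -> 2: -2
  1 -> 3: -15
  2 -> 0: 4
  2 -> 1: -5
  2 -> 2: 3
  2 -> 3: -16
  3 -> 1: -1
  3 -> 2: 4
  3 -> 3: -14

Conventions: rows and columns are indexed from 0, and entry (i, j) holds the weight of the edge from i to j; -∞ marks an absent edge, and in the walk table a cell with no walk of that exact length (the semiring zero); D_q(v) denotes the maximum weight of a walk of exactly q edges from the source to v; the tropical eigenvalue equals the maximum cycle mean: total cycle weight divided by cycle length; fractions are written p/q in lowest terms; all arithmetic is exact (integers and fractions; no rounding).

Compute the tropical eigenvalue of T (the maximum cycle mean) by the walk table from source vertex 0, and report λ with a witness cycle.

q=0: [0, -∞, -∞, -∞]
q=1: [-13, -∞, 6, 1]
q=2: [10, 1, 9, -10]
q=3: [13, 4, 16, 11]
q=4: [20, 11, 19, 14]
Optimal cycle mean attained by: cycle 0->2->0, total 6 + 4, length 2.
Answer: λ = 5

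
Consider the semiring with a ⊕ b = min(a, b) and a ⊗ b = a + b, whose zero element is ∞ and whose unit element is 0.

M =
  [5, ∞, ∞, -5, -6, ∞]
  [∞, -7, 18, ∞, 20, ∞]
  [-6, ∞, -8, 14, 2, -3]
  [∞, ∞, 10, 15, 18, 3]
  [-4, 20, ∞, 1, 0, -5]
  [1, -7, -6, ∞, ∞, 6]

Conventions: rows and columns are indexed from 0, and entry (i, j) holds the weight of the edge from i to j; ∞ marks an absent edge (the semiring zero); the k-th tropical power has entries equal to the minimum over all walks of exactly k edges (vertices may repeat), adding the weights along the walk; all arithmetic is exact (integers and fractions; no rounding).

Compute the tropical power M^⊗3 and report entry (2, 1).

M^⊗2:
  [-10, 14, 5, -5, -6, -11]
  [12, -14, 10, 21, 13, 15]
  [-14, -10, -16, -11, -12, -11]
  [4, -4, -3, 19, 12, 7]
  [-4, -12, -11, -9, -10, -5]
  [-12, -14, -14, -4, -5, -9]
M^⊗3:
  [-10, -18, -17, -15, -16, -11]
  [4, -21, 2, 7, 6, 7]
  [-22, -18, -24, -19, -20, -19]
  [-9, -11, -11, -1, -2, -6]
  [-17, -19, -19, -9, -10, -15]
  [-20, -21, -22, -17, -18, -17]
Key observation: the optimum is the walk 2->2->5->1, with weight (-8) + (-3) + (-7) = -18.
Optimal value attained by: walk 2->2->5->1.
Answer: (M^⊗3)[2][1] = -18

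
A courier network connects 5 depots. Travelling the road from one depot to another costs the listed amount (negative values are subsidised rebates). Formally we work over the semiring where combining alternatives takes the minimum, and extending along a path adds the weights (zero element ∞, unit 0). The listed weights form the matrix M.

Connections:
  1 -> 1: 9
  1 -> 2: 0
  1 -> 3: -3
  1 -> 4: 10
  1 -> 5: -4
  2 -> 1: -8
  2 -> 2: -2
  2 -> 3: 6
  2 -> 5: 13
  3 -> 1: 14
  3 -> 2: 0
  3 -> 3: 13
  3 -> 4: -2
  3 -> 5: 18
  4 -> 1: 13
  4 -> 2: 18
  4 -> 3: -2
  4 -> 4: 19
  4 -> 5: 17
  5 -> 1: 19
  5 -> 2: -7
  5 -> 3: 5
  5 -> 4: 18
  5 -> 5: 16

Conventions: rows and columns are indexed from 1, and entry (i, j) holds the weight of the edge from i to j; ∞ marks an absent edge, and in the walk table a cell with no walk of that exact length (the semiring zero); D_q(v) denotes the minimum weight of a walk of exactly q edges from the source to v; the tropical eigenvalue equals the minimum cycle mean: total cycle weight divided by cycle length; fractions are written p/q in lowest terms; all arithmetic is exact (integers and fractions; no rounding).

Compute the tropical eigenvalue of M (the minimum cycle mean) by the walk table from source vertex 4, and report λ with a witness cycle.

q=0: [∞, ∞, ∞, 0, ∞]
q=1: [13, 18, -2, 19, 17]
q=2: [10, -2, 10, -4, 9]
q=3: [-10, -4, -6, 8, 6]
q=4: [-12, -10, -13, -8, -14]
q=5: [-18, -21, -15, -15, -16]
Optimal cycle mean attained by: cycle 1->5->2->1, total (-4) + (-7) + (-8), length 3.
Answer: λ = -19/3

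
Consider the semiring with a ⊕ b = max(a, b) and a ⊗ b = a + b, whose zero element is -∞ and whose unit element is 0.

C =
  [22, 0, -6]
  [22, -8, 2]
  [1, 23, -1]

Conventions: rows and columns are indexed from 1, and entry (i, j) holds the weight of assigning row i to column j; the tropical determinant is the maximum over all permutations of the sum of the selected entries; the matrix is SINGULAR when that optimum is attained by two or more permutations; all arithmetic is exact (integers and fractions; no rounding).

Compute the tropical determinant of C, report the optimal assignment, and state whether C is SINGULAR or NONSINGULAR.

σ = (1, 2, 3): 22 + (-8) + (-1) = 13
σ = (1, 3, 2): 22 + 2 + 23 = 47
σ = (2, 1, 3): 0 + 22 + (-1) = 21
σ = (2, 3, 1): 0 + 2 + 1 = 3
σ = (3, 1, 2): (-6) + 22 + 23 = 39
σ = (3, 2, 1): (-6) + (-8) + 1 = -13
Optimal value attained by: σ = (1, 3, 2).
Answer: det⊕(C) = 47; verdict: NONSINGULAR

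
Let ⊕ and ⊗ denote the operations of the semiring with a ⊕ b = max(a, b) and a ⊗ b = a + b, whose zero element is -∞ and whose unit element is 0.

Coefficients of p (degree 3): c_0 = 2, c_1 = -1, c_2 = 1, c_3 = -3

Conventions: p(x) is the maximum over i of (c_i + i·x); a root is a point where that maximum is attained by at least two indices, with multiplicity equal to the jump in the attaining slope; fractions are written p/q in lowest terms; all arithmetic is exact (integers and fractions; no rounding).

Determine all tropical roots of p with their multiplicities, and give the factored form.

hull edge (i=0, c=2) to (i=2, c=1): slope -1/2, span 2
hull edge (i=2, c=1) to (i=3, c=-3): slope -4, span 1
Factored form: p(x) = -3 ⊗ (x ⊕ 1/2) ⊗ (x ⊕ 1/2) ⊗ (x ⊕ 4)
Answer: roots = 1/2 (mult 2), 4 (mult 1)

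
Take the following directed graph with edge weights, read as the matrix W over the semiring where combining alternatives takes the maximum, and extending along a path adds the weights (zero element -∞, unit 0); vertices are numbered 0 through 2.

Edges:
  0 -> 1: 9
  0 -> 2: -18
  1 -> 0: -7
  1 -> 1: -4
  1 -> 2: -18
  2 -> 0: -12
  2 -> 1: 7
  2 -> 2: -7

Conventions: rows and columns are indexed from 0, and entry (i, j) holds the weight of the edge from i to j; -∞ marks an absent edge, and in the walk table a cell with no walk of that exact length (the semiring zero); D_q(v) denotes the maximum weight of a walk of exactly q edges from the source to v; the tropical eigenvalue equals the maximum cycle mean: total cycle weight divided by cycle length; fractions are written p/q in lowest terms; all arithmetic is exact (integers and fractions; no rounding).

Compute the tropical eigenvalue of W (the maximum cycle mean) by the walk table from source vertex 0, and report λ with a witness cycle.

q=0: [0, -∞, -∞]
q=1: [-∞, 9, -18]
q=2: [2, 5, -9]
q=3: [-2, 11, -13]
Optimal cycle mean attained by: cycle 0->1->0, total 9 + (-7), length 2.
Answer: λ = 1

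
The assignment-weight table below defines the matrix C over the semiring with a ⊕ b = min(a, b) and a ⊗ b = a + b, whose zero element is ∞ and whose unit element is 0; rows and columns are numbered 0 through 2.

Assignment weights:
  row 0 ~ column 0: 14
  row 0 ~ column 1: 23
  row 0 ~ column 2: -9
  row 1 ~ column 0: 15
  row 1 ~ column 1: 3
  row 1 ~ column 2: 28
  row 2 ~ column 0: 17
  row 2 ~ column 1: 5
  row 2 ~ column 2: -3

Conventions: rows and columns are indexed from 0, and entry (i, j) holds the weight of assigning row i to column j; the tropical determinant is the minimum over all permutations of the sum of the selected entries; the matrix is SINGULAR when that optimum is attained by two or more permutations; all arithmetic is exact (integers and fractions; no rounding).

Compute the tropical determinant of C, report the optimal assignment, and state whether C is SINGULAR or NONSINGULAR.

σ = (0, 1, 2): 14 + 3 + (-3) = 14
σ = (0, 2, 1): 14 + 28 + 5 = 47
σ = (1, 0, 2): 23 + 15 + (-3) = 35
σ = (1, 2, 0): 23 + 28 + 17 = 68
σ = (2, 0, 1): (-9) + 15 + 5 = 11
σ = (2, 1, 0): (-9) + 3 + 17 = 11
Optimal value attained by: σ = (2, 0, 1).
Answer: det⊕(C) = 11; verdict: SINGULAR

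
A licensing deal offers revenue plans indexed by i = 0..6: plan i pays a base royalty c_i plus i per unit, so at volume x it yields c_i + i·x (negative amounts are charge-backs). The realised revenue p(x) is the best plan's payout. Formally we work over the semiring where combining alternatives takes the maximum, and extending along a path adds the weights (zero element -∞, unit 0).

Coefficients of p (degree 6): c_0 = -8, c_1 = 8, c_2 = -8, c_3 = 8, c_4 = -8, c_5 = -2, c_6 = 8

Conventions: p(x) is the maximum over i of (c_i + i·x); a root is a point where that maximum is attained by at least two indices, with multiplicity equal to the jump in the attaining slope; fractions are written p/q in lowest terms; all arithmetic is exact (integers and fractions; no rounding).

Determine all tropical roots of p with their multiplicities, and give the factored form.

hull edge (i=0, c=-8) to (i=1, c=8): slope 16, span 1
hull edge (i=1, c=8) to (i=6, c=8): slope 0, span 5
Factored form: p(x) = 8 ⊗ (x ⊕ (-16)) ⊗ (x ⊕ 0) ⊗ (x ⊕ 0) ⊗ (x ⊕ 0) ⊗ (x ⊕ 0) ⊗ (x ⊕ 0)
Answer: roots = -16 (mult 1), 0 (mult 5)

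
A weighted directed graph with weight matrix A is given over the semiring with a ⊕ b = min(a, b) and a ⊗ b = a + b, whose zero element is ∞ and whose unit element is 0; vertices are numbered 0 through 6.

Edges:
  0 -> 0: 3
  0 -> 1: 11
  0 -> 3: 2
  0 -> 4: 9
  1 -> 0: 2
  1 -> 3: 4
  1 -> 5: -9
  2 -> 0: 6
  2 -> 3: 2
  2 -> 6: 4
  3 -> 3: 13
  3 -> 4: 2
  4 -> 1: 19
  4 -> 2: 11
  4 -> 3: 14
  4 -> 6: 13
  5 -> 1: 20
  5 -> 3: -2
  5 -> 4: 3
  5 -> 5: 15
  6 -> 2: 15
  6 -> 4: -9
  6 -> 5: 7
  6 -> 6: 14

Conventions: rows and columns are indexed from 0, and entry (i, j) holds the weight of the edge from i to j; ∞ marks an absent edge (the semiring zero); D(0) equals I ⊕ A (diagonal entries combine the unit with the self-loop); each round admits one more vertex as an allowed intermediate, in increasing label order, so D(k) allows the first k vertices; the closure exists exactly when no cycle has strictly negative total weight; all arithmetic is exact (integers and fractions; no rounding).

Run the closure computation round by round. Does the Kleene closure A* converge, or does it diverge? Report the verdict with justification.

D(0):
  [0, 11, ∞, 2, 9, ∞, ∞]
  [2, 0, ∞, 4, ∞, -9, ∞]
  [6, ∞, 0, 2, ∞, ∞, 4]
  [∞, ∞, ∞, 0, 2, ∞, ∞]
  [∞, 19, 11, 14, 0, ∞, 13]
  [∞, 20, ∞, -2, 3, 0, ∞]
  [∞, ∞, 15, ∞, -9, 7, 0]
D(1):
  [0, 11, ∞, 2, 9, ∞, ∞]
  [2, 0, ∞, 4, 11, -9, ∞]
  [6, 17, 0, 2, 15, ∞, 4]
  [∞, ∞, ∞, 0, 2, ∞, ∞]
  [∞, 19, 11, 14, 0, ∞, 13]
  [∞, 20, ∞, -2, 3, 0, ∞]
  [∞, ∞, 15, ∞, -9, 7, 0]
D(2):
  [0, 11, ∞, 2, 9, 2, ∞]
  [2, 0, ∞, 4, 11, -9, ∞]
  [6, 17, 0, 2, 15, 8, 4]
  [∞, ∞, ∞, 0, 2, ∞, ∞]
  [21, 19, 11, 14, 0, 10, 13]
  [22, 20, ∞, -2, 3, 0, ∞]
  [∞, ∞, 15, ∞, -9, 7, 0]
D(3):
  [0, 11, ∞, 2, 9, 2, ∞]
  [2, 0, ∞, 4, 11, -9, ∞]
  [6, 17, 0, 2, 15, 8, 4]
  [∞, ∞, ∞, 0, 2, ∞, ∞]
  [17, 19, 11, 13, 0, 10, 13]
  [22, 20, ∞, -2, 3, 0, ∞]
  [21, 32, 15, 17, -9, 7, 0]
D(4):
  [0, 11, ∞, 2, 4, 2, ∞]
  [2, 0, ∞, 4, 6, -9, ∞]
  [6, 17, 0, 2, 4, 8, 4]
  [∞, ∞, ∞, 0, 2, ∞, ∞]
  [17, 19, 11, 13, 0, 10, 13]
  [22, 20, ∞, -2, 0, 0, ∞]
  [21, 32, 15, 17, -9, 7, 0]
D(5):
  [0, 11, 15, 2, 4, 2, 17]
  [2, 0, 17, 4, 6, -9, 19]
  [6, 17, 0, 2, 4, 8, 4]
  [19, 21, 13, 0, 2, 12, 15]
  [17, 19, 11, 13, 0, 10, 13]
  [17, 19, 11, -2, 0, 0, 13]
  [8, 10, 2, 4, -9, 1, 0]
D(6):
  [0, 11, 13, 0, 2, 2, 15]
  [2, 0, 2, -11, -9, -9, 4]
  [6, 17, 0, 2, 4, 8, 4]
  [19, 21, 13, 0, 2, 12, 15]
  [17, 19, 11, 8, 0, 10, 13]
  [17, 19, 11, -2, 0, 0, 13]
  [8, 10, 2, -1, -9, 1, 0]
D(7):
  [0, 11, 13, 0, 2, 2, 15]
  [2, 0, 2, -11, -9, -9, 4]
  [6, 14, 0, 2, -5, 5, 4]
  [19, 21, 13, 0, 2, 12, 15]
  [17, 19, 11, 8, 0, 10, 13]
  [17, 19, 11, -2, 0, 0, 13]
  [8, 10, 2, -1, -9, 1, 0]
Key observation: every diagonal entry stays at the unit through all rounds, so no improving cycle exists.
Answer: CONVERGES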